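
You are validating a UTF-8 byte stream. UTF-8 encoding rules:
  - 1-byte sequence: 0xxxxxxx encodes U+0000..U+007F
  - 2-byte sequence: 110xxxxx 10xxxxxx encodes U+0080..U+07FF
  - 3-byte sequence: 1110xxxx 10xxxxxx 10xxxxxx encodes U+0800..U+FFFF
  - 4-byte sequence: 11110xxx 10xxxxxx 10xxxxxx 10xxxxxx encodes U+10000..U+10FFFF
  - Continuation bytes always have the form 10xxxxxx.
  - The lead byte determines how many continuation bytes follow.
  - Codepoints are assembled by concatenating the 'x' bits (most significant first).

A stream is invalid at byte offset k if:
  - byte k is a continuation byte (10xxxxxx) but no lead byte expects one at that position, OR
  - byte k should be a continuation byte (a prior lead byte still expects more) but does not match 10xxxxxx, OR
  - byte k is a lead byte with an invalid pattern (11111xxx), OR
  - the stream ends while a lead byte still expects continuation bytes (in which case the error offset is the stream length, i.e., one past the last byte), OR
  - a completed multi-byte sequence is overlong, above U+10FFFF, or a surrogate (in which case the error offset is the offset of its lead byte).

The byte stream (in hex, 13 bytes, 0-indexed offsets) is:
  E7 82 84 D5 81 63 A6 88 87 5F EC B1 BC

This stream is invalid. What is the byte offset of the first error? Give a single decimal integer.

Answer: 6

Derivation:
Byte[0]=E7: 3-byte lead, need 2 cont bytes. acc=0x7
Byte[1]=82: continuation. acc=(acc<<6)|0x02=0x1C2
Byte[2]=84: continuation. acc=(acc<<6)|0x04=0x7084
Completed: cp=U+7084 (starts at byte 0)
Byte[3]=D5: 2-byte lead, need 1 cont bytes. acc=0x15
Byte[4]=81: continuation. acc=(acc<<6)|0x01=0x541
Completed: cp=U+0541 (starts at byte 3)
Byte[5]=63: 1-byte ASCII. cp=U+0063
Byte[6]=A6: INVALID lead byte (not 0xxx/110x/1110/11110)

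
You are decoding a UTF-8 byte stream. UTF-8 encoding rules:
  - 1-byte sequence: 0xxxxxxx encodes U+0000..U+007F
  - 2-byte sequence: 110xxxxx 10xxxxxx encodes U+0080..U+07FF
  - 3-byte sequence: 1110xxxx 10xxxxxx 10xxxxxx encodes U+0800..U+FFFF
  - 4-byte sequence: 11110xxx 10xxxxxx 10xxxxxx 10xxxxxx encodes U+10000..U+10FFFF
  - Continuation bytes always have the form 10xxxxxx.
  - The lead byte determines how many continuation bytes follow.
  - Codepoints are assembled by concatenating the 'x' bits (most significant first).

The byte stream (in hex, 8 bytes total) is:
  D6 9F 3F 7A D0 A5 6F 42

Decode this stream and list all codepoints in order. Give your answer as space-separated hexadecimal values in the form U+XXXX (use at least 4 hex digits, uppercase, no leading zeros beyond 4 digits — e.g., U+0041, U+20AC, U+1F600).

Answer: U+059F U+003F U+007A U+0425 U+006F U+0042

Derivation:
Byte[0]=D6: 2-byte lead, need 1 cont bytes. acc=0x16
Byte[1]=9F: continuation. acc=(acc<<6)|0x1F=0x59F
Completed: cp=U+059F (starts at byte 0)
Byte[2]=3F: 1-byte ASCII. cp=U+003F
Byte[3]=7A: 1-byte ASCII. cp=U+007A
Byte[4]=D0: 2-byte lead, need 1 cont bytes. acc=0x10
Byte[5]=A5: continuation. acc=(acc<<6)|0x25=0x425
Completed: cp=U+0425 (starts at byte 4)
Byte[6]=6F: 1-byte ASCII. cp=U+006F
Byte[7]=42: 1-byte ASCII. cp=U+0042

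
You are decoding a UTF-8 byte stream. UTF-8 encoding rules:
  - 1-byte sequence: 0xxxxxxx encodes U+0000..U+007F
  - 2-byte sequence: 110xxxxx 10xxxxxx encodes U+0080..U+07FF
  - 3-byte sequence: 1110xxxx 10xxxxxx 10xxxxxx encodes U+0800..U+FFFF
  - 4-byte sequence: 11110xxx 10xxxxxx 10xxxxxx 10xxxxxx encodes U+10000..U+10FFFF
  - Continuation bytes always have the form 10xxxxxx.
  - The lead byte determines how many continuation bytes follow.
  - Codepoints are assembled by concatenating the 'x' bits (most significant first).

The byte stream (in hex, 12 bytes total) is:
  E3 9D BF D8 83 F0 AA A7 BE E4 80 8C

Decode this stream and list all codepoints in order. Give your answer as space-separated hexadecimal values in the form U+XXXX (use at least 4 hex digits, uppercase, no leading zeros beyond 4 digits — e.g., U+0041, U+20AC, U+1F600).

Byte[0]=E3: 3-byte lead, need 2 cont bytes. acc=0x3
Byte[1]=9D: continuation. acc=(acc<<6)|0x1D=0xDD
Byte[2]=BF: continuation. acc=(acc<<6)|0x3F=0x377F
Completed: cp=U+377F (starts at byte 0)
Byte[3]=D8: 2-byte lead, need 1 cont bytes. acc=0x18
Byte[4]=83: continuation. acc=(acc<<6)|0x03=0x603
Completed: cp=U+0603 (starts at byte 3)
Byte[5]=F0: 4-byte lead, need 3 cont bytes. acc=0x0
Byte[6]=AA: continuation. acc=(acc<<6)|0x2A=0x2A
Byte[7]=A7: continuation. acc=(acc<<6)|0x27=0xAA7
Byte[8]=BE: continuation. acc=(acc<<6)|0x3E=0x2A9FE
Completed: cp=U+2A9FE (starts at byte 5)
Byte[9]=E4: 3-byte lead, need 2 cont bytes. acc=0x4
Byte[10]=80: continuation. acc=(acc<<6)|0x00=0x100
Byte[11]=8C: continuation. acc=(acc<<6)|0x0C=0x400C
Completed: cp=U+400C (starts at byte 9)

Answer: U+377F U+0603 U+2A9FE U+400C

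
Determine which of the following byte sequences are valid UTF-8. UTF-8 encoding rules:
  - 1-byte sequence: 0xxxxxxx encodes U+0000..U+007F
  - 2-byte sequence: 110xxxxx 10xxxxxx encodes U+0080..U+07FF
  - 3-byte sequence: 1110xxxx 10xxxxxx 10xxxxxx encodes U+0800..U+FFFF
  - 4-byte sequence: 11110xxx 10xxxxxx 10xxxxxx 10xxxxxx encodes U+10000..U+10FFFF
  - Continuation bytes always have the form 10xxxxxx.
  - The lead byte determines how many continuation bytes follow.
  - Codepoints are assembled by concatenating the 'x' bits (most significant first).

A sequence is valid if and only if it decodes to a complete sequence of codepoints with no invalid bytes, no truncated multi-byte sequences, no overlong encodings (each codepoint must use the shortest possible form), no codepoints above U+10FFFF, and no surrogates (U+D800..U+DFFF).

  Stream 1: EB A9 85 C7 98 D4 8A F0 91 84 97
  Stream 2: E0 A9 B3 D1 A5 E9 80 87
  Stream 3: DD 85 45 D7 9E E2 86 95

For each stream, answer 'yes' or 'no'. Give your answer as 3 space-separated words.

Stream 1: decodes cleanly. VALID
Stream 2: decodes cleanly. VALID
Stream 3: decodes cleanly. VALID

Answer: yes yes yes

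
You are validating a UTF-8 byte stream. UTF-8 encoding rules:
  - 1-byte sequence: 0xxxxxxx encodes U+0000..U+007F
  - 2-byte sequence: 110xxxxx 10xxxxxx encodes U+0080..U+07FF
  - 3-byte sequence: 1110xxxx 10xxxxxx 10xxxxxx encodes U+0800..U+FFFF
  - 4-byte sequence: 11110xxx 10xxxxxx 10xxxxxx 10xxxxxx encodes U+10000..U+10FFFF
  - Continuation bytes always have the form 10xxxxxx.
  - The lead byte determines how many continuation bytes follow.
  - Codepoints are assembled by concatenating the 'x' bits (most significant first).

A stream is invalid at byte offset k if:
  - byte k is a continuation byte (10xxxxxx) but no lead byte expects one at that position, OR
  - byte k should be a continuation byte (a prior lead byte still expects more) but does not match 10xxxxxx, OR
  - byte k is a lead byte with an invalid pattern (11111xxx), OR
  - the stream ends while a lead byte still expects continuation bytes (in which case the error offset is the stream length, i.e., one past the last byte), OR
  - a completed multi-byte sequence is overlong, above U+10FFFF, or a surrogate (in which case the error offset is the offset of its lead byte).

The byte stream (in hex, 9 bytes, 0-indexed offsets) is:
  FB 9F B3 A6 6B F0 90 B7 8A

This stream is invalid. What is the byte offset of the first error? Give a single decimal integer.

Byte[0]=FB: INVALID lead byte (not 0xxx/110x/1110/11110)

Answer: 0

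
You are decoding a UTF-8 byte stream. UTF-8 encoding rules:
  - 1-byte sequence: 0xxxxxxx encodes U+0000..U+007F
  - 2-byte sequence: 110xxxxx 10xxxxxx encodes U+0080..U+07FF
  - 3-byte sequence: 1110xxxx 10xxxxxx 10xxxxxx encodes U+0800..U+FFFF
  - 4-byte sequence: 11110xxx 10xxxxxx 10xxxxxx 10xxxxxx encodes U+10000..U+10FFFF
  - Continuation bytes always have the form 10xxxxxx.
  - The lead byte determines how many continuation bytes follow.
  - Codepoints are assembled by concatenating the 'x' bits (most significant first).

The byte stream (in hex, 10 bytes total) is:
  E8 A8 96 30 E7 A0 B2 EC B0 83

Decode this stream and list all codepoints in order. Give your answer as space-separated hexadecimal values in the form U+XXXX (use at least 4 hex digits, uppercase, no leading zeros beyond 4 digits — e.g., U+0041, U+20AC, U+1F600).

Byte[0]=E8: 3-byte lead, need 2 cont bytes. acc=0x8
Byte[1]=A8: continuation. acc=(acc<<6)|0x28=0x228
Byte[2]=96: continuation. acc=(acc<<6)|0x16=0x8A16
Completed: cp=U+8A16 (starts at byte 0)
Byte[3]=30: 1-byte ASCII. cp=U+0030
Byte[4]=E7: 3-byte lead, need 2 cont bytes. acc=0x7
Byte[5]=A0: continuation. acc=(acc<<6)|0x20=0x1E0
Byte[6]=B2: continuation. acc=(acc<<6)|0x32=0x7832
Completed: cp=U+7832 (starts at byte 4)
Byte[7]=EC: 3-byte lead, need 2 cont bytes. acc=0xC
Byte[8]=B0: continuation. acc=(acc<<6)|0x30=0x330
Byte[9]=83: continuation. acc=(acc<<6)|0x03=0xCC03
Completed: cp=U+CC03 (starts at byte 7)

Answer: U+8A16 U+0030 U+7832 U+CC03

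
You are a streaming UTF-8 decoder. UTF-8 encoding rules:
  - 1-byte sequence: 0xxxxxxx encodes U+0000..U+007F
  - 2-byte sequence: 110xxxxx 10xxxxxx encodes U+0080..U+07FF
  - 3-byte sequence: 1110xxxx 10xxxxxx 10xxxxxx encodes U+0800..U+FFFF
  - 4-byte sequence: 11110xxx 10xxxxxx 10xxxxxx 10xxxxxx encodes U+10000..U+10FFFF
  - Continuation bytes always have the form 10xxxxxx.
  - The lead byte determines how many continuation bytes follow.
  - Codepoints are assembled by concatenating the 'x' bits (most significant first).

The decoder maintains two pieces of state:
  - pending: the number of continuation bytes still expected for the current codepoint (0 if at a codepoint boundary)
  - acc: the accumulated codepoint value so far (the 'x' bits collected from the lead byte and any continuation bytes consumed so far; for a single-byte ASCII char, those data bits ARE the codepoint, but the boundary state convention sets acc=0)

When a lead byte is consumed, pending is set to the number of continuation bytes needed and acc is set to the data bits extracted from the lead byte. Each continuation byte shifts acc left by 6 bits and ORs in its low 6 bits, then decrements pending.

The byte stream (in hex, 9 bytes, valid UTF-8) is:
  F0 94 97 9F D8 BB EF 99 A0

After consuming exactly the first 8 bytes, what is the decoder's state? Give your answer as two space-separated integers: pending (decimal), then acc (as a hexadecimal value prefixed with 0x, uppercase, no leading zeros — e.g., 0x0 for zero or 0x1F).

Answer: 1 0x3D9

Derivation:
Byte[0]=F0: 4-byte lead. pending=3, acc=0x0
Byte[1]=94: continuation. acc=(acc<<6)|0x14=0x14, pending=2
Byte[2]=97: continuation. acc=(acc<<6)|0x17=0x517, pending=1
Byte[3]=9F: continuation. acc=(acc<<6)|0x1F=0x145DF, pending=0
Byte[4]=D8: 2-byte lead. pending=1, acc=0x18
Byte[5]=BB: continuation. acc=(acc<<6)|0x3B=0x63B, pending=0
Byte[6]=EF: 3-byte lead. pending=2, acc=0xF
Byte[7]=99: continuation. acc=(acc<<6)|0x19=0x3D9, pending=1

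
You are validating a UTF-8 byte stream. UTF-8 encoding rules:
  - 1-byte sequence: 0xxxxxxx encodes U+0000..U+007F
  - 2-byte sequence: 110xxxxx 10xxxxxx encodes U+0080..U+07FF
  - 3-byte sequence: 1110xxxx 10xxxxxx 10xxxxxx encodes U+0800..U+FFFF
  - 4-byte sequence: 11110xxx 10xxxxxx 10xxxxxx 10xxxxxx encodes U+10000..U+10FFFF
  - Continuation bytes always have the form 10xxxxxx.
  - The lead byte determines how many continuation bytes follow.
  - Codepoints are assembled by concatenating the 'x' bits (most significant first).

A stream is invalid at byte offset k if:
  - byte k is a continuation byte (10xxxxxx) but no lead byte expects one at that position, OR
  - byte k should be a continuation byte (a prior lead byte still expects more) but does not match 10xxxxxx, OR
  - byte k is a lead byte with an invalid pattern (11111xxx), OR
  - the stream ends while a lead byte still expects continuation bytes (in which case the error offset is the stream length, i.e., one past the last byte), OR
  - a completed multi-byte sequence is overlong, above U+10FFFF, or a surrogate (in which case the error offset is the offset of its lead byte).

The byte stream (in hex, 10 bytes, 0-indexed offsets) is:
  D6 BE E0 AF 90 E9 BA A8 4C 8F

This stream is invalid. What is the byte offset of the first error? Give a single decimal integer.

Answer: 9

Derivation:
Byte[0]=D6: 2-byte lead, need 1 cont bytes. acc=0x16
Byte[1]=BE: continuation. acc=(acc<<6)|0x3E=0x5BE
Completed: cp=U+05BE (starts at byte 0)
Byte[2]=E0: 3-byte lead, need 2 cont bytes. acc=0x0
Byte[3]=AF: continuation. acc=(acc<<6)|0x2F=0x2F
Byte[4]=90: continuation. acc=(acc<<6)|0x10=0xBD0
Completed: cp=U+0BD0 (starts at byte 2)
Byte[5]=E9: 3-byte lead, need 2 cont bytes. acc=0x9
Byte[6]=BA: continuation. acc=(acc<<6)|0x3A=0x27A
Byte[7]=A8: continuation. acc=(acc<<6)|0x28=0x9EA8
Completed: cp=U+9EA8 (starts at byte 5)
Byte[8]=4C: 1-byte ASCII. cp=U+004C
Byte[9]=8F: INVALID lead byte (not 0xxx/110x/1110/11110)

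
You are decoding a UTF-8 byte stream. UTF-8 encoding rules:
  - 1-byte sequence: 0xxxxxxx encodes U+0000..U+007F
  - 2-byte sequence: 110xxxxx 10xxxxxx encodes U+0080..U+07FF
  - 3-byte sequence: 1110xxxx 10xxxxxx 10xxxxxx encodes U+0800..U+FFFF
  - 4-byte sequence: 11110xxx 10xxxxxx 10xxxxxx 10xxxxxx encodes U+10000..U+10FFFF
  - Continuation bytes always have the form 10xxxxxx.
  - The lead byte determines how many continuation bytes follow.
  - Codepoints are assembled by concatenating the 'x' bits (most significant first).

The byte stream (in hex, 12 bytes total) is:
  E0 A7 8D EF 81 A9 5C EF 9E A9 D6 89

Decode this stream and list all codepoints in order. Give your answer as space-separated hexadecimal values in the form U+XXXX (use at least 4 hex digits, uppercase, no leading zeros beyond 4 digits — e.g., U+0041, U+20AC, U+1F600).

Byte[0]=E0: 3-byte lead, need 2 cont bytes. acc=0x0
Byte[1]=A7: continuation. acc=(acc<<6)|0x27=0x27
Byte[2]=8D: continuation. acc=(acc<<6)|0x0D=0x9CD
Completed: cp=U+09CD (starts at byte 0)
Byte[3]=EF: 3-byte lead, need 2 cont bytes. acc=0xF
Byte[4]=81: continuation. acc=(acc<<6)|0x01=0x3C1
Byte[5]=A9: continuation. acc=(acc<<6)|0x29=0xF069
Completed: cp=U+F069 (starts at byte 3)
Byte[6]=5C: 1-byte ASCII. cp=U+005C
Byte[7]=EF: 3-byte lead, need 2 cont bytes. acc=0xF
Byte[8]=9E: continuation. acc=(acc<<6)|0x1E=0x3DE
Byte[9]=A9: continuation. acc=(acc<<6)|0x29=0xF7A9
Completed: cp=U+F7A9 (starts at byte 7)
Byte[10]=D6: 2-byte lead, need 1 cont bytes. acc=0x16
Byte[11]=89: continuation. acc=(acc<<6)|0x09=0x589
Completed: cp=U+0589 (starts at byte 10)

Answer: U+09CD U+F069 U+005C U+F7A9 U+0589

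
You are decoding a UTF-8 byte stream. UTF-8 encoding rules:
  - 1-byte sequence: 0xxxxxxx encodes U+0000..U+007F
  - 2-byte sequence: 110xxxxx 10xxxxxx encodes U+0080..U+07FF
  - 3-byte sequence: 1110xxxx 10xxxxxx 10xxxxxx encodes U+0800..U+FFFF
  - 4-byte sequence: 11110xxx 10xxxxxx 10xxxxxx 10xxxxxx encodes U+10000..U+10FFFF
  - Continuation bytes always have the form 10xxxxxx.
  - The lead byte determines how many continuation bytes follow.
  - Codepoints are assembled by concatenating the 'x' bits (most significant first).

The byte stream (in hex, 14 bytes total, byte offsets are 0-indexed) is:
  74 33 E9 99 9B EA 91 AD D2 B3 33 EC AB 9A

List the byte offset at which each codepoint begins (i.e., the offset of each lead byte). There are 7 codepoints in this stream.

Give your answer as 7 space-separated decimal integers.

Answer: 0 1 2 5 8 10 11

Derivation:
Byte[0]=74: 1-byte ASCII. cp=U+0074
Byte[1]=33: 1-byte ASCII. cp=U+0033
Byte[2]=E9: 3-byte lead, need 2 cont bytes. acc=0x9
Byte[3]=99: continuation. acc=(acc<<6)|0x19=0x259
Byte[4]=9B: continuation. acc=(acc<<6)|0x1B=0x965B
Completed: cp=U+965B (starts at byte 2)
Byte[5]=EA: 3-byte lead, need 2 cont bytes. acc=0xA
Byte[6]=91: continuation. acc=(acc<<6)|0x11=0x291
Byte[7]=AD: continuation. acc=(acc<<6)|0x2D=0xA46D
Completed: cp=U+A46D (starts at byte 5)
Byte[8]=D2: 2-byte lead, need 1 cont bytes. acc=0x12
Byte[9]=B3: continuation. acc=(acc<<6)|0x33=0x4B3
Completed: cp=U+04B3 (starts at byte 8)
Byte[10]=33: 1-byte ASCII. cp=U+0033
Byte[11]=EC: 3-byte lead, need 2 cont bytes. acc=0xC
Byte[12]=AB: continuation. acc=(acc<<6)|0x2B=0x32B
Byte[13]=9A: continuation. acc=(acc<<6)|0x1A=0xCADA
Completed: cp=U+CADA (starts at byte 11)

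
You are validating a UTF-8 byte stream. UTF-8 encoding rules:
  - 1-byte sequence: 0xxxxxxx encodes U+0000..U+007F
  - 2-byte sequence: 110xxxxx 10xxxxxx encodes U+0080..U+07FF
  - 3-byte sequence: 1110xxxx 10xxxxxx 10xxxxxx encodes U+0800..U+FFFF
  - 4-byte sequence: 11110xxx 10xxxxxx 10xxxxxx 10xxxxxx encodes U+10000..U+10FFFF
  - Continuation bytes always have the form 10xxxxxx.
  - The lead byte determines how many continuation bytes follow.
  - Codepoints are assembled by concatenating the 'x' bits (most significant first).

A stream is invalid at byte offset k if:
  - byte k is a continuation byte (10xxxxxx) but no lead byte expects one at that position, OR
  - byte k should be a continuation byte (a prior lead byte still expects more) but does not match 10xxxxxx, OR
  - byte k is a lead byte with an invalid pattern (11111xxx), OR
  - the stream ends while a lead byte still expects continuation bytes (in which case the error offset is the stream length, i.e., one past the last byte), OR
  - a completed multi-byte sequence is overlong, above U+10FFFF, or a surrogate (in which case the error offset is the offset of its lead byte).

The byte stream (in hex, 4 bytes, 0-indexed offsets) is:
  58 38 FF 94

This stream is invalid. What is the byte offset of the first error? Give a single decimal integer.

Answer: 2

Derivation:
Byte[0]=58: 1-byte ASCII. cp=U+0058
Byte[1]=38: 1-byte ASCII. cp=U+0038
Byte[2]=FF: INVALID lead byte (not 0xxx/110x/1110/11110)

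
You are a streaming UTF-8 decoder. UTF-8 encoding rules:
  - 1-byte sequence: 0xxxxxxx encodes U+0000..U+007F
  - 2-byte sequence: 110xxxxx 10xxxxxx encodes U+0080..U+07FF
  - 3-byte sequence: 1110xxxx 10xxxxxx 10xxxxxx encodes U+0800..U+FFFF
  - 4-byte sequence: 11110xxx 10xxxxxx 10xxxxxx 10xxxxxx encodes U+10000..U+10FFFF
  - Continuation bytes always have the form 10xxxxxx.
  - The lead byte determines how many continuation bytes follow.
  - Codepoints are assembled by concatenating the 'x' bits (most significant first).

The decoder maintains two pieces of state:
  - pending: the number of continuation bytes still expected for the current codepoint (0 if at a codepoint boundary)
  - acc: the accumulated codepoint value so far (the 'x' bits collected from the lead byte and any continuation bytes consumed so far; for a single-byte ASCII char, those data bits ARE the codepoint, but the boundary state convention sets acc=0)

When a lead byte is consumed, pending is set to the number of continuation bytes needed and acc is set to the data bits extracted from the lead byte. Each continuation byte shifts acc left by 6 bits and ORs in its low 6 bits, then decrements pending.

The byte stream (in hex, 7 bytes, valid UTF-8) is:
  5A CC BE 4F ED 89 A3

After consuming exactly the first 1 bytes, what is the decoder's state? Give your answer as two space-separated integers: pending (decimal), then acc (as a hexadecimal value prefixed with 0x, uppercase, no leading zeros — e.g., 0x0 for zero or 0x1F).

Byte[0]=5A: 1-byte. pending=0, acc=0x0

Answer: 0 0x0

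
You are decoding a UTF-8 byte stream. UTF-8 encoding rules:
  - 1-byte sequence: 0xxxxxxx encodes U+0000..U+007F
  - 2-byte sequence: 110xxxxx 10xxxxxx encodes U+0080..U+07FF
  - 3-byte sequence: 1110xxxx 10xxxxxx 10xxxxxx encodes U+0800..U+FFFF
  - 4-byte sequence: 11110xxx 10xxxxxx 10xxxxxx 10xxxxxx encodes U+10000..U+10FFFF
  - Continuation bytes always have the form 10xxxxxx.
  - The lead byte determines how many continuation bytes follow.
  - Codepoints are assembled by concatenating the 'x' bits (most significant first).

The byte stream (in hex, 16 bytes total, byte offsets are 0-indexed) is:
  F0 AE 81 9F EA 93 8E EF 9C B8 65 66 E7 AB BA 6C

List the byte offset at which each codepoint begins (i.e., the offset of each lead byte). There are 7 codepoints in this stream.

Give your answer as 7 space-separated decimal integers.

Byte[0]=F0: 4-byte lead, need 3 cont bytes. acc=0x0
Byte[1]=AE: continuation. acc=(acc<<6)|0x2E=0x2E
Byte[2]=81: continuation. acc=(acc<<6)|0x01=0xB81
Byte[3]=9F: continuation. acc=(acc<<6)|0x1F=0x2E05F
Completed: cp=U+2E05F (starts at byte 0)
Byte[4]=EA: 3-byte lead, need 2 cont bytes. acc=0xA
Byte[5]=93: continuation. acc=(acc<<6)|0x13=0x293
Byte[6]=8E: continuation. acc=(acc<<6)|0x0E=0xA4CE
Completed: cp=U+A4CE (starts at byte 4)
Byte[7]=EF: 3-byte lead, need 2 cont bytes. acc=0xF
Byte[8]=9C: continuation. acc=(acc<<6)|0x1C=0x3DC
Byte[9]=B8: continuation. acc=(acc<<6)|0x38=0xF738
Completed: cp=U+F738 (starts at byte 7)
Byte[10]=65: 1-byte ASCII. cp=U+0065
Byte[11]=66: 1-byte ASCII. cp=U+0066
Byte[12]=E7: 3-byte lead, need 2 cont bytes. acc=0x7
Byte[13]=AB: continuation. acc=(acc<<6)|0x2B=0x1EB
Byte[14]=BA: continuation. acc=(acc<<6)|0x3A=0x7AFA
Completed: cp=U+7AFA (starts at byte 12)
Byte[15]=6C: 1-byte ASCII. cp=U+006C

Answer: 0 4 7 10 11 12 15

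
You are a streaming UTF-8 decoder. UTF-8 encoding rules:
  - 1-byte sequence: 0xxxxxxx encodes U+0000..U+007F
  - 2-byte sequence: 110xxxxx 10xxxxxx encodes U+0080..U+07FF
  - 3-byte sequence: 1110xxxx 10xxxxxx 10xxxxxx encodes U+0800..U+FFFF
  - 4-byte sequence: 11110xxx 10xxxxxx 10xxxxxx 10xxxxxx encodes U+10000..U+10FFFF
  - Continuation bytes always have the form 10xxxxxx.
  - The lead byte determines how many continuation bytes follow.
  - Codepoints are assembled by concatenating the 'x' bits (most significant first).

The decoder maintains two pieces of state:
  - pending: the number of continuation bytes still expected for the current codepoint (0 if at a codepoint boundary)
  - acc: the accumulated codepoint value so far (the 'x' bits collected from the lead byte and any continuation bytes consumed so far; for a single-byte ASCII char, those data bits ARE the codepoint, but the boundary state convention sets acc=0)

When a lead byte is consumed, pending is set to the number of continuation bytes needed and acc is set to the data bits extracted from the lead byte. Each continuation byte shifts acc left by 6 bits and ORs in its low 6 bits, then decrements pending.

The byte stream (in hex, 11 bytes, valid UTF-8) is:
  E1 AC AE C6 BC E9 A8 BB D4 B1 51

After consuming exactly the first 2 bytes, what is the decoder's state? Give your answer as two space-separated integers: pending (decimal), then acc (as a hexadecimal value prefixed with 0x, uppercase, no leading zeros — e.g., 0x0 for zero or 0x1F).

Answer: 1 0x6C

Derivation:
Byte[0]=E1: 3-byte lead. pending=2, acc=0x1
Byte[1]=AC: continuation. acc=(acc<<6)|0x2C=0x6C, pending=1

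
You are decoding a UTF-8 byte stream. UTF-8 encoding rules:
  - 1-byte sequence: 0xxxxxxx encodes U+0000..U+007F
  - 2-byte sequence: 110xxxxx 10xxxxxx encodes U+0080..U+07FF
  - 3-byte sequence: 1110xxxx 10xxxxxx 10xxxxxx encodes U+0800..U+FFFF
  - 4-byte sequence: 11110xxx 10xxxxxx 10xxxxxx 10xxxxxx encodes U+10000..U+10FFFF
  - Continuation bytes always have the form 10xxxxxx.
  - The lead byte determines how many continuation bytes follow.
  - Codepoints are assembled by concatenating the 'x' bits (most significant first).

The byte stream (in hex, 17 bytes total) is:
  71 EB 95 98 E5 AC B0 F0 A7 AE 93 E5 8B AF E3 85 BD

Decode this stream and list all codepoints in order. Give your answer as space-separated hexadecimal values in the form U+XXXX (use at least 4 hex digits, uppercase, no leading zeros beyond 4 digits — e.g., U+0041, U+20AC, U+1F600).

Answer: U+0071 U+B558 U+5B30 U+27B93 U+52EF U+317D

Derivation:
Byte[0]=71: 1-byte ASCII. cp=U+0071
Byte[1]=EB: 3-byte lead, need 2 cont bytes. acc=0xB
Byte[2]=95: continuation. acc=(acc<<6)|0x15=0x2D5
Byte[3]=98: continuation. acc=(acc<<6)|0x18=0xB558
Completed: cp=U+B558 (starts at byte 1)
Byte[4]=E5: 3-byte lead, need 2 cont bytes. acc=0x5
Byte[5]=AC: continuation. acc=(acc<<6)|0x2C=0x16C
Byte[6]=B0: continuation. acc=(acc<<6)|0x30=0x5B30
Completed: cp=U+5B30 (starts at byte 4)
Byte[7]=F0: 4-byte lead, need 3 cont bytes. acc=0x0
Byte[8]=A7: continuation. acc=(acc<<6)|0x27=0x27
Byte[9]=AE: continuation. acc=(acc<<6)|0x2E=0x9EE
Byte[10]=93: continuation. acc=(acc<<6)|0x13=0x27B93
Completed: cp=U+27B93 (starts at byte 7)
Byte[11]=E5: 3-byte lead, need 2 cont bytes. acc=0x5
Byte[12]=8B: continuation. acc=(acc<<6)|0x0B=0x14B
Byte[13]=AF: continuation. acc=(acc<<6)|0x2F=0x52EF
Completed: cp=U+52EF (starts at byte 11)
Byte[14]=E3: 3-byte lead, need 2 cont bytes. acc=0x3
Byte[15]=85: continuation. acc=(acc<<6)|0x05=0xC5
Byte[16]=BD: continuation. acc=(acc<<6)|0x3D=0x317D
Completed: cp=U+317D (starts at byte 14)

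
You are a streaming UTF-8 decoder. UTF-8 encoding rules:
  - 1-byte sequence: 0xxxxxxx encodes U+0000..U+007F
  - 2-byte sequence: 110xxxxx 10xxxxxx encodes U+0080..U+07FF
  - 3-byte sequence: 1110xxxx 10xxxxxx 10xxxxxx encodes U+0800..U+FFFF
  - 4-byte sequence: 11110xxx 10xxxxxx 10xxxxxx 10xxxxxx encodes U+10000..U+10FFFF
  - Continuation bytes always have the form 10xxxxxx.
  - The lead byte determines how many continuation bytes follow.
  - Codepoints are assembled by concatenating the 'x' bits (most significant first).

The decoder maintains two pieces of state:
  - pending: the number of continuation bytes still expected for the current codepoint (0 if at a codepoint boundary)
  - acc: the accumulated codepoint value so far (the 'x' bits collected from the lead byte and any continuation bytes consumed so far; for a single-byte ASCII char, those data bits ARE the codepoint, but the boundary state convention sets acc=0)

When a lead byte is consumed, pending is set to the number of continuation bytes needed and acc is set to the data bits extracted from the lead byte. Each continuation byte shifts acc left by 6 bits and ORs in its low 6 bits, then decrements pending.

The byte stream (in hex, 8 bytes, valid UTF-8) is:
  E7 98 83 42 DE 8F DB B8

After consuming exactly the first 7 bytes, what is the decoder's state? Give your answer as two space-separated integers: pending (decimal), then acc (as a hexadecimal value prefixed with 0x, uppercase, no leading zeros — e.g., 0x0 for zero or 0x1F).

Byte[0]=E7: 3-byte lead. pending=2, acc=0x7
Byte[1]=98: continuation. acc=(acc<<6)|0x18=0x1D8, pending=1
Byte[2]=83: continuation. acc=(acc<<6)|0x03=0x7603, pending=0
Byte[3]=42: 1-byte. pending=0, acc=0x0
Byte[4]=DE: 2-byte lead. pending=1, acc=0x1E
Byte[5]=8F: continuation. acc=(acc<<6)|0x0F=0x78F, pending=0
Byte[6]=DB: 2-byte lead. pending=1, acc=0x1B

Answer: 1 0x1B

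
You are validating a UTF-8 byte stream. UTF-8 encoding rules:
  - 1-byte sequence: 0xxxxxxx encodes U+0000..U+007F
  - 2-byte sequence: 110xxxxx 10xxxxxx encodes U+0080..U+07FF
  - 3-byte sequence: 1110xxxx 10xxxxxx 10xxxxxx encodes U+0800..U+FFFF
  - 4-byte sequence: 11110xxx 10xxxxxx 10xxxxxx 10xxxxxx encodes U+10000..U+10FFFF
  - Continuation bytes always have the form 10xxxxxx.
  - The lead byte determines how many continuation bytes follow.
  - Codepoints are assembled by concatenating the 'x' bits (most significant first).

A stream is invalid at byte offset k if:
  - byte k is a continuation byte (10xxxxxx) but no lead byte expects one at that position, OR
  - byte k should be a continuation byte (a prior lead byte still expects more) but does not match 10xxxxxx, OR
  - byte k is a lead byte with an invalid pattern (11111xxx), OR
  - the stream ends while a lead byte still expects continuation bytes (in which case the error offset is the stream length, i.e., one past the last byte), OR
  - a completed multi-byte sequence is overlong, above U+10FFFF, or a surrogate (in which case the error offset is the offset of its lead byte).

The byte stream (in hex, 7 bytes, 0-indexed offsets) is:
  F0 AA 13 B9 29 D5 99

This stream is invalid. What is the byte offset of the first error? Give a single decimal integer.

Byte[0]=F0: 4-byte lead, need 3 cont bytes. acc=0x0
Byte[1]=AA: continuation. acc=(acc<<6)|0x2A=0x2A
Byte[2]=13: expected 10xxxxxx continuation. INVALID

Answer: 2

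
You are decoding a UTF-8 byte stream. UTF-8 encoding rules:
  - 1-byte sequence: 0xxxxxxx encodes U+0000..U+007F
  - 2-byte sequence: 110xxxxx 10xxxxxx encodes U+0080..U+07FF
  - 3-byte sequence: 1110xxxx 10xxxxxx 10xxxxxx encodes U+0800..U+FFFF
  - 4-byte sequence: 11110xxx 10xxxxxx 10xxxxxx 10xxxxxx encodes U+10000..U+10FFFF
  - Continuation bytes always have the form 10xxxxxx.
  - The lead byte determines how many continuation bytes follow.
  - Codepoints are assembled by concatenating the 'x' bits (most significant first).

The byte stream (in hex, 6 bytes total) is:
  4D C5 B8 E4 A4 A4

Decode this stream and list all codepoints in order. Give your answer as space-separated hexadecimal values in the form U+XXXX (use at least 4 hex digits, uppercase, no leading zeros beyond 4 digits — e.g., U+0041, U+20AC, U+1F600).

Byte[0]=4D: 1-byte ASCII. cp=U+004D
Byte[1]=C5: 2-byte lead, need 1 cont bytes. acc=0x5
Byte[2]=B8: continuation. acc=(acc<<6)|0x38=0x178
Completed: cp=U+0178 (starts at byte 1)
Byte[3]=E4: 3-byte lead, need 2 cont bytes. acc=0x4
Byte[4]=A4: continuation. acc=(acc<<6)|0x24=0x124
Byte[5]=A4: continuation. acc=(acc<<6)|0x24=0x4924
Completed: cp=U+4924 (starts at byte 3)

Answer: U+004D U+0178 U+4924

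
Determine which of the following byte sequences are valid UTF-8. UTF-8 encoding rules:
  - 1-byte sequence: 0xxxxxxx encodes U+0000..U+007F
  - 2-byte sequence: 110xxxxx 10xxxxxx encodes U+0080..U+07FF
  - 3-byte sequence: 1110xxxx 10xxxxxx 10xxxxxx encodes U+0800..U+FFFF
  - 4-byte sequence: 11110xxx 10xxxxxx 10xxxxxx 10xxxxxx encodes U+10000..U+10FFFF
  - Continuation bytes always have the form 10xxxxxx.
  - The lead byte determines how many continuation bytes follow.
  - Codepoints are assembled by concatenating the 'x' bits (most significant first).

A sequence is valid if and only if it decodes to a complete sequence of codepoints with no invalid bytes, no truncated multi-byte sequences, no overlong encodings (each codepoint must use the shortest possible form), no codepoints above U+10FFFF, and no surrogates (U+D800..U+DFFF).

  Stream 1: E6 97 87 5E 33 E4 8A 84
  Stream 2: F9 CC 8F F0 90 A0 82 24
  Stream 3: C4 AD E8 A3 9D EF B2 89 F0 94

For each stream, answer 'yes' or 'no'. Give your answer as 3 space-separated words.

Answer: yes no no

Derivation:
Stream 1: decodes cleanly. VALID
Stream 2: error at byte offset 0. INVALID
Stream 3: error at byte offset 10. INVALID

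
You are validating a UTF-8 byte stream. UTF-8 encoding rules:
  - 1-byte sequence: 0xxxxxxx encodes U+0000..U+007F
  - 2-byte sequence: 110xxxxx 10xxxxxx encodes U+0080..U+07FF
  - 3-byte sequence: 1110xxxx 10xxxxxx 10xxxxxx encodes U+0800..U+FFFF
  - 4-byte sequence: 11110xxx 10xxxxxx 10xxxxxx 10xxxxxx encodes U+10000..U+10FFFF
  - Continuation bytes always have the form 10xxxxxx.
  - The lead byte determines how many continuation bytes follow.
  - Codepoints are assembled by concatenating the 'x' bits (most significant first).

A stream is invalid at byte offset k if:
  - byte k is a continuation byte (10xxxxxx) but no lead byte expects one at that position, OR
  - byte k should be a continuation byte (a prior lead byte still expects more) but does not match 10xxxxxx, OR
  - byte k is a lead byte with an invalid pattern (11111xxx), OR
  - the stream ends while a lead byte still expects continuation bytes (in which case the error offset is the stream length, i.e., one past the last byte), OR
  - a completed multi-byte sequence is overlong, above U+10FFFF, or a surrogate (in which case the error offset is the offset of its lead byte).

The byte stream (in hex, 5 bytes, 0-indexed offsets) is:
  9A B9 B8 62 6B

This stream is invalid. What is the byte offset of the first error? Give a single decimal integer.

Answer: 0

Derivation:
Byte[0]=9A: INVALID lead byte (not 0xxx/110x/1110/11110)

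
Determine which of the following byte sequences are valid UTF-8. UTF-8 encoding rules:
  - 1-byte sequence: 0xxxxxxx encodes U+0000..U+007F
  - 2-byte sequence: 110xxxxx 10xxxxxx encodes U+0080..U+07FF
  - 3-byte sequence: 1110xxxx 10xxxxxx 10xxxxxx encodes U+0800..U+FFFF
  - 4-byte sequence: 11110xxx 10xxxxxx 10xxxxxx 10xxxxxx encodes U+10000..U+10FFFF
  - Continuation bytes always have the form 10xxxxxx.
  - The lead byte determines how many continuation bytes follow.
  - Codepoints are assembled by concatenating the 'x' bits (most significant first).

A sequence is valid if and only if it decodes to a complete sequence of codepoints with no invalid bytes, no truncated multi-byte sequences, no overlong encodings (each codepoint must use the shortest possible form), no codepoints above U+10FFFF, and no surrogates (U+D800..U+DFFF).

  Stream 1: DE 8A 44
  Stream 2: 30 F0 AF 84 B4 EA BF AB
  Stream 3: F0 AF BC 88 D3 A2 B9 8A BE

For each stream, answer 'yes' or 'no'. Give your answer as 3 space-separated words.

Stream 1: decodes cleanly. VALID
Stream 2: decodes cleanly. VALID
Stream 3: error at byte offset 6. INVALID

Answer: yes yes no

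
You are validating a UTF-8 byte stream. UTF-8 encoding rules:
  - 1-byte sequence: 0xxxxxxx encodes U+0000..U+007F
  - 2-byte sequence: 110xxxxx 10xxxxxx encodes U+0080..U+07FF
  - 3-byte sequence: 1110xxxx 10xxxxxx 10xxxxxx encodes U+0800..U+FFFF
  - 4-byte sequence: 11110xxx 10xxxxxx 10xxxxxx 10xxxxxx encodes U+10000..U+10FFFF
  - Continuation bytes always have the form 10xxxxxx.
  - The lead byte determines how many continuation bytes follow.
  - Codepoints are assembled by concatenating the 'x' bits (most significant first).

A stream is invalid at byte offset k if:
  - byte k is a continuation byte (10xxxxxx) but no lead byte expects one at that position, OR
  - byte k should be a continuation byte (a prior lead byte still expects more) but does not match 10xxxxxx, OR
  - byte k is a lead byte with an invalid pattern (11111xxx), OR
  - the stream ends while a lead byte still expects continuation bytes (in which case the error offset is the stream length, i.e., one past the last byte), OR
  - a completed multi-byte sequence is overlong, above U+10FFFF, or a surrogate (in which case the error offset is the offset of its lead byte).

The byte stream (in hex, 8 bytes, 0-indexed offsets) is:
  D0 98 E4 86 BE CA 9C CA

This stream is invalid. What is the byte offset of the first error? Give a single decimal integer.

Answer: 8

Derivation:
Byte[0]=D0: 2-byte lead, need 1 cont bytes. acc=0x10
Byte[1]=98: continuation. acc=(acc<<6)|0x18=0x418
Completed: cp=U+0418 (starts at byte 0)
Byte[2]=E4: 3-byte lead, need 2 cont bytes. acc=0x4
Byte[3]=86: continuation. acc=(acc<<6)|0x06=0x106
Byte[4]=BE: continuation. acc=(acc<<6)|0x3E=0x41BE
Completed: cp=U+41BE (starts at byte 2)
Byte[5]=CA: 2-byte lead, need 1 cont bytes. acc=0xA
Byte[6]=9C: continuation. acc=(acc<<6)|0x1C=0x29C
Completed: cp=U+029C (starts at byte 5)
Byte[7]=CA: 2-byte lead, need 1 cont bytes. acc=0xA
Byte[8]: stream ended, expected continuation. INVALID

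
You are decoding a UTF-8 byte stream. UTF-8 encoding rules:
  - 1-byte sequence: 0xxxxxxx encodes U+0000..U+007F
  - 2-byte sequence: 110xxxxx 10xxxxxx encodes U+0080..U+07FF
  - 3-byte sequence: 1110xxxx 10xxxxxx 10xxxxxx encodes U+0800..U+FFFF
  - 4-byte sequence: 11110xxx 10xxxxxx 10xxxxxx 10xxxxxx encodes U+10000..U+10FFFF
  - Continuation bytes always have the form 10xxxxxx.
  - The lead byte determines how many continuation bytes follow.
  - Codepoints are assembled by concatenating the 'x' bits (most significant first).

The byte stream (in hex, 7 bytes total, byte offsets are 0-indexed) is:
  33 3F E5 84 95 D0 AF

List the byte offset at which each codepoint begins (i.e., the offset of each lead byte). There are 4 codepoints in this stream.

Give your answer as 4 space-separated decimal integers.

Answer: 0 1 2 5

Derivation:
Byte[0]=33: 1-byte ASCII. cp=U+0033
Byte[1]=3F: 1-byte ASCII. cp=U+003F
Byte[2]=E5: 3-byte lead, need 2 cont bytes. acc=0x5
Byte[3]=84: continuation. acc=(acc<<6)|0x04=0x144
Byte[4]=95: continuation. acc=(acc<<6)|0x15=0x5115
Completed: cp=U+5115 (starts at byte 2)
Byte[5]=D0: 2-byte lead, need 1 cont bytes. acc=0x10
Byte[6]=AF: continuation. acc=(acc<<6)|0x2F=0x42F
Completed: cp=U+042F (starts at byte 5)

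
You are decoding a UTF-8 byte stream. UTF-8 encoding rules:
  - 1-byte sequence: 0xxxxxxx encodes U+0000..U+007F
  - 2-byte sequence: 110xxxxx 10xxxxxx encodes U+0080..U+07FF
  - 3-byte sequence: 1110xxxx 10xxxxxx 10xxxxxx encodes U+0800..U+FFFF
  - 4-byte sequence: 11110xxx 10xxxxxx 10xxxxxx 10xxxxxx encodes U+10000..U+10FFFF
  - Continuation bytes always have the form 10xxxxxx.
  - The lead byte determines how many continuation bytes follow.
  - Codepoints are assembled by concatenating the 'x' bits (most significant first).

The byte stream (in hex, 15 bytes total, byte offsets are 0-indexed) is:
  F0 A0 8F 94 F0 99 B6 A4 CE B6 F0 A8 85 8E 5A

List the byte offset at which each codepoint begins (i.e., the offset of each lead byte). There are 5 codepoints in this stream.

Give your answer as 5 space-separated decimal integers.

Byte[0]=F0: 4-byte lead, need 3 cont bytes. acc=0x0
Byte[1]=A0: continuation. acc=(acc<<6)|0x20=0x20
Byte[2]=8F: continuation. acc=(acc<<6)|0x0F=0x80F
Byte[3]=94: continuation. acc=(acc<<6)|0x14=0x203D4
Completed: cp=U+203D4 (starts at byte 0)
Byte[4]=F0: 4-byte lead, need 3 cont bytes. acc=0x0
Byte[5]=99: continuation. acc=(acc<<6)|0x19=0x19
Byte[6]=B6: continuation. acc=(acc<<6)|0x36=0x676
Byte[7]=A4: continuation. acc=(acc<<6)|0x24=0x19DA4
Completed: cp=U+19DA4 (starts at byte 4)
Byte[8]=CE: 2-byte lead, need 1 cont bytes. acc=0xE
Byte[9]=B6: continuation. acc=(acc<<6)|0x36=0x3B6
Completed: cp=U+03B6 (starts at byte 8)
Byte[10]=F0: 4-byte lead, need 3 cont bytes. acc=0x0
Byte[11]=A8: continuation. acc=(acc<<6)|0x28=0x28
Byte[12]=85: continuation. acc=(acc<<6)|0x05=0xA05
Byte[13]=8E: continuation. acc=(acc<<6)|0x0E=0x2814E
Completed: cp=U+2814E (starts at byte 10)
Byte[14]=5A: 1-byte ASCII. cp=U+005A

Answer: 0 4 8 10 14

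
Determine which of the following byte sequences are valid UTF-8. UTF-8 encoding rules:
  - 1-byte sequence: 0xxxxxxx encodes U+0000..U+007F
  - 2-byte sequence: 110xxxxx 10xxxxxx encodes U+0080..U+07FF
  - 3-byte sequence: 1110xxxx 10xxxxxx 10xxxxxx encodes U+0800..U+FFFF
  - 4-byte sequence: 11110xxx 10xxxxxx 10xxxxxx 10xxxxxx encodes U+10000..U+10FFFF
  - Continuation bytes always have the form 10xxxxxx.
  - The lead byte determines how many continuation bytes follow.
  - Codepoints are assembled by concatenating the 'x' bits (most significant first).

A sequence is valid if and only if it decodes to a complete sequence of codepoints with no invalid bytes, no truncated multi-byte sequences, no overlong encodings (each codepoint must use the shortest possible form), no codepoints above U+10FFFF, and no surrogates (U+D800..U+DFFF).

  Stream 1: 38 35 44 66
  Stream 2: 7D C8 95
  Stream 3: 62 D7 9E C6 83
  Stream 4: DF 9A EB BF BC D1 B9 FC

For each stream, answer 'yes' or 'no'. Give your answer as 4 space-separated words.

Answer: yes yes yes no

Derivation:
Stream 1: decodes cleanly. VALID
Stream 2: decodes cleanly. VALID
Stream 3: decodes cleanly. VALID
Stream 4: error at byte offset 7. INVALID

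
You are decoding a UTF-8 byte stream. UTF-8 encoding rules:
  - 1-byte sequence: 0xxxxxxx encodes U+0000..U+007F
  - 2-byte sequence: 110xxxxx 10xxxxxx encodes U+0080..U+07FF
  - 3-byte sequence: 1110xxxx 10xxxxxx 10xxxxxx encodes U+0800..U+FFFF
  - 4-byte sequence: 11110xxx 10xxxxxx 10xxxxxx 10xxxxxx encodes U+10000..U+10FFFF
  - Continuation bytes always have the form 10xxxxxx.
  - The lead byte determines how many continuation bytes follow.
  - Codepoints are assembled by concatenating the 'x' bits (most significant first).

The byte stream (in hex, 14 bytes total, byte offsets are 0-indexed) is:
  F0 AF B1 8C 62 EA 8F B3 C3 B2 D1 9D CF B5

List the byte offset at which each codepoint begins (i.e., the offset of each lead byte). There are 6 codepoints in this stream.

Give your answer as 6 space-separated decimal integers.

Byte[0]=F0: 4-byte lead, need 3 cont bytes. acc=0x0
Byte[1]=AF: continuation. acc=(acc<<6)|0x2F=0x2F
Byte[2]=B1: continuation. acc=(acc<<6)|0x31=0xBF1
Byte[3]=8C: continuation. acc=(acc<<6)|0x0C=0x2FC4C
Completed: cp=U+2FC4C (starts at byte 0)
Byte[4]=62: 1-byte ASCII. cp=U+0062
Byte[5]=EA: 3-byte lead, need 2 cont bytes. acc=0xA
Byte[6]=8F: continuation. acc=(acc<<6)|0x0F=0x28F
Byte[7]=B3: continuation. acc=(acc<<6)|0x33=0xA3F3
Completed: cp=U+A3F3 (starts at byte 5)
Byte[8]=C3: 2-byte lead, need 1 cont bytes. acc=0x3
Byte[9]=B2: continuation. acc=(acc<<6)|0x32=0xF2
Completed: cp=U+00F2 (starts at byte 8)
Byte[10]=D1: 2-byte lead, need 1 cont bytes. acc=0x11
Byte[11]=9D: continuation. acc=(acc<<6)|0x1D=0x45D
Completed: cp=U+045D (starts at byte 10)
Byte[12]=CF: 2-byte lead, need 1 cont bytes. acc=0xF
Byte[13]=B5: continuation. acc=(acc<<6)|0x35=0x3F5
Completed: cp=U+03F5 (starts at byte 12)

Answer: 0 4 5 8 10 12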